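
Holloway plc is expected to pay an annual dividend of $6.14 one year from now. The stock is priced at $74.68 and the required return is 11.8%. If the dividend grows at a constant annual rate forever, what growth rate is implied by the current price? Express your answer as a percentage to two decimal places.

P = D₁/(r−g) ⇒ g = r − D₁/P = 0.118 − $6.14/$74.68 = 0.035783

3.58%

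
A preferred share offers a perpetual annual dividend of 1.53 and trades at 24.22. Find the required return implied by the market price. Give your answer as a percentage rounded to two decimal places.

6.32%

P = C/r ⇒ r = C/P = 1.53/24.22 = 0.063171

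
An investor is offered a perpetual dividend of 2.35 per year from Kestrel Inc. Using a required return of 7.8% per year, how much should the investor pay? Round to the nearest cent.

Level perpetuity: PV = C / r = 2.35 / 0.078 = 30.13

30.13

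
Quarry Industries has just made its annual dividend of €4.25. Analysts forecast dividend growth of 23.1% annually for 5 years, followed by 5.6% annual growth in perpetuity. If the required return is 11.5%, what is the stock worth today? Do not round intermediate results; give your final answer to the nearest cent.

D_1 = 5.23175
D_2 = 6.44028
D_3 = 7.92799
D_4 = 9.75936
D_5 = 12.01377
Terminal value at year 5: TV = D_5×(1+g_2)/(r−g_2) = 12.68654/0.059 = 215.02606
P_0 = D_1/(1+r)^1 + D_2/(1+r)^2 + D_3/(1+r)^3 + D_4/(1+r)^4 + D_5/(1+r)^5 + TV/(1+r)^5
    = 4.69215 + 5.18030 + 5.71924 + 6.31425 + 6.97116 + 124.77189 = 153.64900

€153.65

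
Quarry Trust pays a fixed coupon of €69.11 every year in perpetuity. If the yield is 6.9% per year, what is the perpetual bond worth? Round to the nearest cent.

Level perpetuity: PV = C / r = €69.11 / 0.069 = €1,001.59

€1001.59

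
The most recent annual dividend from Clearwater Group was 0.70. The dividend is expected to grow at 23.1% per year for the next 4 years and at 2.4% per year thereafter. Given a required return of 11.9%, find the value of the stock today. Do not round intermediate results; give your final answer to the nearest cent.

14.62

D_1 = 0.86170
D_2 = 1.06075
D_3 = 1.30579
D_4 = 1.60742
Terminal value at year 4: TV = D_4×(1+g_2)/(r−g_2) = 1.64600/0.095 = 17.32633
P_0 = D_1/(1+r)^1 + D_2/(1+r)^2 + D_3/(1+r)^3 + D_4/(1+r)^4 + TV/(1+r)^4
    = 0.77006 + 0.84714 + 0.93193 + 1.02520 + 11.05061 = 14.62494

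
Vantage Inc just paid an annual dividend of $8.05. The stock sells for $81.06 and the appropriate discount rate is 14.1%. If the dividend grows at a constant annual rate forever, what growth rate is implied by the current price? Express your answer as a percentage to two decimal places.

3.79%

P = D₀(1+g)/(r−g) ⇒ P(r−g) = D₀(1+g) ⇒ g(P+D₀) = P·r − D₀
g = (P·r − D₀)/(P + D₀) = ($81.06×0.141 − $8.05) / ($81.06 + $8.05) = 0.037925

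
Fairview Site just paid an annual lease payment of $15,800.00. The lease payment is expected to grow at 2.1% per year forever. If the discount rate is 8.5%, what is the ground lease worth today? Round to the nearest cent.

D₁ = D₀ × (1 + g) = $15,800.00 × 1.021 = $16,131.8000
Growing perpetuity: P = D₁ / (r − g) = $16,131.8000 / (0.085 − 0.021) = $252,059.38

$252059.38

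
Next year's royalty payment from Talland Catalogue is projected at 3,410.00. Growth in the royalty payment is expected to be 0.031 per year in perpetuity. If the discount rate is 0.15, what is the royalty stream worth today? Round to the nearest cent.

28655.46

Growing perpetuity: P = D₁ / (r − g) = 3,410.0000 / (0.15 − 0.031) = 28,655.46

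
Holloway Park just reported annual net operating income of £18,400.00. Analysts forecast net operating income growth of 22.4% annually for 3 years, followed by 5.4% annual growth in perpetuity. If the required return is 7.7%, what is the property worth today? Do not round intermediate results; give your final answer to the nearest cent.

D_1 = 22521.60000
D_2 = 27566.43840
D_3 = 33741.32060
Terminal value at year 3: TV = D_3×(1+g_2)/(r−g_2) = 35563.35191/0.023 = 1546232.69192
P_0 = D_1/(1+r)^1 + D_2/(1+r)^2 + D_3/(1+r)^3 + TV/(1+r)^3
    = 20911.42061 + 23765.62565 + 27009.40186 + 1237735.19820 = 1309421.64632

£1309421.65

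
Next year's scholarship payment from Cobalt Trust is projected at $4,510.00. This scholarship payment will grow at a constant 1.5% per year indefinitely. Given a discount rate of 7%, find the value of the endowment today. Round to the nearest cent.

$82000.00

Growing perpetuity: P = D₁ / (r − g) = $4,510.0000 / (0.07 − 0.015) = $82,000.00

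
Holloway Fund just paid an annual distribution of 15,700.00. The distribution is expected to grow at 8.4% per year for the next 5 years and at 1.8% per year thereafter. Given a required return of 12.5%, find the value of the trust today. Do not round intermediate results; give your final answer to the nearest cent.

D_1 = 17018.80000
D_2 = 18448.37920
D_3 = 19998.04305
D_4 = 21677.87867
D_5 = 23498.82048
Terminal value at year 5: TV = D_5×(1+g_2)/(r−g_2) = 23921.79925/0.107 = 223568.21725
P_0 = D_1/(1+r)^1 + D_2/(1+r)^2 + D_3/(1+r)^3 + D_4/(1+r)^4 + D_5/(1+r)^5 + TV/(1+r)^5
    = 15127.82222 + 14576.49715 + 14045.26481 + 13533.39293 + 13040.17595 + 124064.47769 = 194387.63074

194387.63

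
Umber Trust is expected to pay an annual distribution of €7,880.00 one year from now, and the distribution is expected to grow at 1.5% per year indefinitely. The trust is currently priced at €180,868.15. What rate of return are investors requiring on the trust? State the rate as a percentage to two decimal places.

P = D₁/(r − g) ⇒ r = D₁/P + g = €7,880.0000/€180,868.15 + 0.015 = 0.043568 + 0.015 = 0.058568

5.86%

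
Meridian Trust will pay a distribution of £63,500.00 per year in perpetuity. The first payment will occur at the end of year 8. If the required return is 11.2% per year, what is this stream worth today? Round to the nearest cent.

Value at end of year 7: C / r = £63,500.00 / 0.112 = £566,964.2857
Discount to today: PV = £566,964.2857 / (1 + 0.112)^7 = £566,964.2857 / 2.102488 = £269,663.52

£269663.52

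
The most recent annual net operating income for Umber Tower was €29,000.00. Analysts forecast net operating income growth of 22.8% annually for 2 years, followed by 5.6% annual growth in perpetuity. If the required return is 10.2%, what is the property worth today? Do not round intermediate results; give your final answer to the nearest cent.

D_1 = 35612.00000
D_2 = 43731.53600
Terminal value at year 2: TV = D_2×(1+g_2)/(r−g_2) = 46180.50202/0.046 = 1003923.95687
P_0 = D_1/(1+r)^1 + D_2/(1+r)^2 + TV/(1+r)^2
    = 32315.78947 + 36010.69825 + 826680.37726 = 895006.86499

€895006.86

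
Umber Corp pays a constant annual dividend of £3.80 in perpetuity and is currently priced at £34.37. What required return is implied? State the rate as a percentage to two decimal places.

11.06%

P = C/r ⇒ r = C/P = £3.80/£34.37 = 0.110562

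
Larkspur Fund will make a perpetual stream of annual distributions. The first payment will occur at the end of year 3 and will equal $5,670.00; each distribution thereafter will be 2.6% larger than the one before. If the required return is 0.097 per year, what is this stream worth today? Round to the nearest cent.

Value at end of year 2: C₁ / (r − g) = $5,670.00 / (0.097 − 0.026) = $79,859.1549
Discount to today: PV = $79,859.1549 / (1 + 0.097)^2 = $79,859.1549 / 1.203409 = $66,360.78

$66360.78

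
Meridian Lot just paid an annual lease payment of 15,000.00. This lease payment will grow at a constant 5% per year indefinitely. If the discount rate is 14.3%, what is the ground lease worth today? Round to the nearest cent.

D₁ = D₀ × (1 + g) = 15,000.00 × 1.05 = 15,750.0000
Growing perpetuity: P = D₁ / (r − g) = 15,750.0000 / (0.143 − 0.05) = 169,354.84

169354.84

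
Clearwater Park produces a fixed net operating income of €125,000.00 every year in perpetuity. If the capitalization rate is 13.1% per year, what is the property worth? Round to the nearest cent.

€954198.47

Level perpetuity: PV = C / r = €125,000.00 / 0.131 = €954,198.47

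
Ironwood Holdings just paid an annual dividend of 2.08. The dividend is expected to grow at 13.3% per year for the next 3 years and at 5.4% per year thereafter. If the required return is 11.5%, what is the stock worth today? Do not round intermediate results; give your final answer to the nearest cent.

44.15

D_1 = 2.35664
D_2 = 2.67007
D_3 = 3.02519
Terminal value at year 3: TV = D_3×(1+g_2)/(r−g_2) = 3.18855/0.061 = 52.27136
P_0 = D_1/(1+r)^1 + D_2/(1+r)^2 + D_3/(1+r)^3 + TV/(1+r)^3
    = 2.11358 + 2.14770 + 2.18237 + 37.70850 = 44.15215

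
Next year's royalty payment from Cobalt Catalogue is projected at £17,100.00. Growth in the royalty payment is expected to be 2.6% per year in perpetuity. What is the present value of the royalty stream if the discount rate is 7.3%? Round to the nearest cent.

Growing perpetuity: P = D₁ / (r − g) = £17,100.0000 / (0.073 − 0.026) = £363,829.79

£363829.79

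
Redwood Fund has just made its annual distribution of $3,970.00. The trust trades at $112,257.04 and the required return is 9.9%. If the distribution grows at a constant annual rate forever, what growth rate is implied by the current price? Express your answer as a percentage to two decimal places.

P = D₀(1+g)/(r−g) ⇒ P(r−g) = D₀(1+g) ⇒ g(P+D₀) = P·r − D₀
g = (P·r − D₀)/(P + D₀) = ($112,257.04×0.099 − $3,970.00) / ($112,257.04 + $3,970.00) = 0.061461

6.15%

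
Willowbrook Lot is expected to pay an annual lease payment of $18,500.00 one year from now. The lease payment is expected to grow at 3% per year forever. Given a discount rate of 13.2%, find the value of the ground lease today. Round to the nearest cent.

$181372.55

Growing perpetuity: P = D₁ / (r − g) = $18,500.0000 / (0.132 − 0.03) = $181,372.55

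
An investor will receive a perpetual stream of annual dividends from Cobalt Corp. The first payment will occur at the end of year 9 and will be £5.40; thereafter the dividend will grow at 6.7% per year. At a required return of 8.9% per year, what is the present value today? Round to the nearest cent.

£124.09

Value at end of year 8: C₁ / (r − g) = £5.40 / (0.089 − 0.067) = £245.4545
Discount to today: PV = £245.4545 / (1 + 0.089)^8 = £245.4545 / 1.977985 = £124.09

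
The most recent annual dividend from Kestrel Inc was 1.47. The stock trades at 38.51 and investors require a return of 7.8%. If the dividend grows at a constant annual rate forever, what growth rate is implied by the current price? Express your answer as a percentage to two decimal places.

P = D₀(1+g)/(r−g) ⇒ P(r−g) = D₀(1+g) ⇒ g(P+D₀) = P·r − D₀
g = (P·r − D₀)/(P + D₀) = (38.51×0.078 − 1.47) / (38.51 + 1.47) = 0.038364

3.84%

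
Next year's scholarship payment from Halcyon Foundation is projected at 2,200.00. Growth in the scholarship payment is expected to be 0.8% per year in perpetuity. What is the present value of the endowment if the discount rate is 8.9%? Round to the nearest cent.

27160.49

Growing perpetuity: P = D₁ / (r − g) = 2,200.0000 / (0.089 − 0.008) = 27,160.49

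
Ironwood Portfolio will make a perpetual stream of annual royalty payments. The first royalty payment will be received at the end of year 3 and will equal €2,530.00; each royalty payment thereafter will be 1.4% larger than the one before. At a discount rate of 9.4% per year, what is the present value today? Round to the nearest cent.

€26423.84

Value at end of year 2: C₁ / (r − g) = €2,530.00 / (0.094 − 0.014) = €31,625.0000
Discount to today: PV = €31,625.0000 / (1 + 0.094)^2 = €31,625.0000 / 1.196836 = €26,423.84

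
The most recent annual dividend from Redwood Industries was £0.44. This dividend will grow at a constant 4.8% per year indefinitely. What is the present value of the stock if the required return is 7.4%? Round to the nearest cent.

D₁ = D₀ × (1 + g) = £0.44 × 1.048 = £0.4611
Growing perpetuity: P = D₁ / (r − g) = £0.4611 / (0.074 − 0.048) = £17.74

£17.74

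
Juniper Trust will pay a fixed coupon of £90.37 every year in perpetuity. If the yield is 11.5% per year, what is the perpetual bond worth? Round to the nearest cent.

Level perpetuity: PV = C / r = £90.37 / 0.115 = £785.83

£785.83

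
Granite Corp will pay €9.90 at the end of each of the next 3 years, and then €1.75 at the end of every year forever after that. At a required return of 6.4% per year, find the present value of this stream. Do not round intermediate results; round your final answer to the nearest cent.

PV of 3-year annuity: €9.90 × [1 − (1+0.064)^−3] / 0.064 = 26.26819
Perpetuity value at year 3: €1.75 / 0.064 = 27.34375
PV of perpetuity: 27.34375 / (1+0.064)^3 = 22.70038
Total PV = 26.26819 + 22.70038 = 48.96857

€48.97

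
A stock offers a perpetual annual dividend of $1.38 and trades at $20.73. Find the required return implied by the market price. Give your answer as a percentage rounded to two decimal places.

6.66%

P = C/r ⇒ r = C/P = $1.38/$20.73 = 0.066570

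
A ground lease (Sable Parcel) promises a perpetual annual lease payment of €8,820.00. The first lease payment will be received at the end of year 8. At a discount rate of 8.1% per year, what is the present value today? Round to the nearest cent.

€63125.34

Value at end of year 7: C / r = €8,820.00 / 0.081 = €108,888.8889
Discount to today: PV = €108,888.8889 / (1 + 0.081)^7 = €108,888.8889 / 1.724963 = €63,125.34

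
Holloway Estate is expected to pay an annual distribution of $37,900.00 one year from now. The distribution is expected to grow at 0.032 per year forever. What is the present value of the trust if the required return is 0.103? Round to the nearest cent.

$533802.82

Growing perpetuity: P = D₁ / (r − g) = $37,900.0000 / (0.103 − 0.032) = $533,802.82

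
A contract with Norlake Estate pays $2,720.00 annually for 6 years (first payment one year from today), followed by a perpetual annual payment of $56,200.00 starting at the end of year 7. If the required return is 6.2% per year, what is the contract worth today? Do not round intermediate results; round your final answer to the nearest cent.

$645117.53

PV of 6-year annuity: $2,720.00 × [1 − (1+0.062)^−6] / 0.062 = 13291.48647
Perpetuity value at year 6: $56,200.00 / 0.062 = 906451.61290
PV of perpetuity: 906451.61290 / (1+0.062)^6 = 631826.04684
Total PV = 13291.48647 + 631826.04684 = 645117.53331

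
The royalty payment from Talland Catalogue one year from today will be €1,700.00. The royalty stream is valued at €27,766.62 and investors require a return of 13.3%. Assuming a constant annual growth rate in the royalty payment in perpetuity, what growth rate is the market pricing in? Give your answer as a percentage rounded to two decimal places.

P = D₁/(r−g) ⇒ g = r − D₁/P = 0.133 − €1,700.00/€27,766.62 = 0.071775

7.18%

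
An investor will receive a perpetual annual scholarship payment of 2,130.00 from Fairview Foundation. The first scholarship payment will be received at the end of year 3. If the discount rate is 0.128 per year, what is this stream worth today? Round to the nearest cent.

Value at end of year 2: C / r = 2,130.00 / 0.128 = 16,640.6250
Discount to today: PV = 16,640.6250 / (1 + 0.128)^2 = 16,640.6250 / 1.272384 = 13,078.30

13078.30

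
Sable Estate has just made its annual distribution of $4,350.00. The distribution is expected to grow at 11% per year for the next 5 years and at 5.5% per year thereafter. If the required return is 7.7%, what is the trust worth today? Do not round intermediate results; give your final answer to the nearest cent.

D_1 = 4828.50000
D_2 = 5359.63500
D_3 = 5949.19485
D_4 = 6603.60628
D_5 = 7330.00297
Terminal value at year 5: TV = D_5×(1+g_2)/(r−g_2) = 7733.15314/0.022 = 351506.96083
P_0 = D_1/(1+r)^1 + D_2/(1+r)^2 + D_3/(1+r)^3 + D_4/(1+r)^4 + D_5/(1+r)^5 + TV/(1+r)^5
    = 4483.28691 + 4620.65782 + 4762.23786 + 4908.15601 + 5058.54519 + 242580.23543 = 266413.11922

$266413.12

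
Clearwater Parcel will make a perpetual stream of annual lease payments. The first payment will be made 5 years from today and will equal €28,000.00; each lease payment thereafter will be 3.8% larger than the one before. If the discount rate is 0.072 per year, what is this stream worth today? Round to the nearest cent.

€623591.19

Value at end of year 4: C₁ / (r − g) = €28,000.00 / (0.072 − 0.038) = €823,529.4118
Discount to today: PV = €823,529.4118 / (1 + 0.072)^4 = €823,529.4118 / 1.320624 = €623,591.19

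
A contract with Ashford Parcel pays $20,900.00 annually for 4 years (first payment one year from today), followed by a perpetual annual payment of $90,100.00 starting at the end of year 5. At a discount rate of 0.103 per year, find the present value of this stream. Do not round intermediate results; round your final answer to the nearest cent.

$656819.56

PV of 4-year annuity: $20,900.00 × [1 − (1+0.103)^−4] / 0.103 = 65822.23145
Perpetuity value at year 4: $90,100.00 / 0.103 = 874757.28155
PV of perpetuity: 874757.28155 / (1+0.103)^4 = 590997.32684
Total PV = 65822.23145 + 590997.32684 = 656819.55829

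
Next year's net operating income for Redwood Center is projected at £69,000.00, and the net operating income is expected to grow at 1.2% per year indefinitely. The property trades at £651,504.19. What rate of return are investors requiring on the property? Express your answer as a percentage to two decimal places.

P = D₁/(r − g) ⇒ r = D₁/P + g = £69,000.0000/£651,504.19 + 0.012 = 0.105909 + 0.012 = 0.117909

11.79%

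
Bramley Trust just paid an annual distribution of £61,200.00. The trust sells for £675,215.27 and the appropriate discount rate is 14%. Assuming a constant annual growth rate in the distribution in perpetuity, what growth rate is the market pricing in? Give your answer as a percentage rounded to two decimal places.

P = D₀(1+g)/(r−g) ⇒ P(r−g) = D₀(1+g) ⇒ g(P+D₀) = P·r − D₀
g = (P·r − D₀)/(P + D₀) = (£675,215.27×0.14 − £61,200.00) / (£675,215.27 + £61,200.00) = 0.045260

4.53%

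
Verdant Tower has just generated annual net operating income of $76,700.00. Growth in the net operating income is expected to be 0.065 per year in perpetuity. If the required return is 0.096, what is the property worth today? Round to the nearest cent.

D₁ = D₀ × (1 + g) = $76,700.00 × 1.065 = $81,685.5000
Growing perpetuity: P = D₁ / (r − g) = $81,685.5000 / (0.096 − 0.065) = $2,635,016.13

$2635016.13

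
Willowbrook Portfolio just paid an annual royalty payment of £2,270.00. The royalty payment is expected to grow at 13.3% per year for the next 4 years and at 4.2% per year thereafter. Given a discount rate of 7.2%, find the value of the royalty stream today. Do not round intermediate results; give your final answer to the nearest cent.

£108828.67

D_1 = 2571.91000
D_2 = 2913.97403
D_3 = 3301.53258
D_4 = 3740.63641
Terminal value at year 4: TV = D_4×(1+g_2)/(r−g_2) = 3897.74314/0.03 = 129924.77126
P_0 = D_1/(1+r)^1 + D_2/(1+r)^2 + D_3/(1+r)^3 + D_4/(1+r)^4 + TV/(1+r)^4
    = 2399.16978 + 2535.68970 + 2679.97801 + 2832.47676 + 98381.35946 = 108828.67371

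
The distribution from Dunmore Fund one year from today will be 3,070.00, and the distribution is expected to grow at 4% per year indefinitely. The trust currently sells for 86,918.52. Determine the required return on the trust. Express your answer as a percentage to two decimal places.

P = D₁/(r − g) ⇒ r = D₁/P + g = 3,070.0000/86,918.52 + 0.04 = 0.035320 + 0.04 = 0.075320

7.53%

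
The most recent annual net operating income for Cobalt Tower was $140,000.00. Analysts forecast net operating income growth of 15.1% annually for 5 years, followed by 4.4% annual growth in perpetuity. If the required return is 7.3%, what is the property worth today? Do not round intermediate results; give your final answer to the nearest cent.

$8026560.39

D_1 = 161140.00000
D_2 = 185472.14000
D_3 = 213478.43314
D_4 = 245713.67654
D_5 = 282816.44170
Terminal value at year 5: TV = D_5×(1+g_2)/(r−g_2) = 295260.36514/0.029 = 10181391.90128
P_0 = D_1/(1+r)^1 + D_2/(1+r)^2 + D_3/(1+r)^3 + D_4/(1+r)^4 + D_5/(1+r)^5 + TV/(1+r)^5
    = 150177.07363 + 161093.95316 + 172804.41760 + 185366.15532 + 198841.04826 + 7158277.73719 = 8026560.38516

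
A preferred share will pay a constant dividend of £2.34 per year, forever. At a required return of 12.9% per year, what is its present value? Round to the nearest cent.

£18.14

Level perpetuity: PV = C / r = £2.34 / 0.129 = £18.14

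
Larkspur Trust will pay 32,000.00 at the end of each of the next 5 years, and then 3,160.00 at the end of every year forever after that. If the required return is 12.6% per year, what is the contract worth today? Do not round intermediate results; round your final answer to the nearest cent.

127514.20

PV of 5-year annuity: 32,000.00 × [1 − (1+0.126)^−5] / 0.126 = 113658.62357
Perpetuity value at year 5: 3,160.00 / 0.126 = 25079.36508
PV of perpetuity: 25079.36508 / (1+0.126)^5 = 13855.57600
Total PV = 113658.62357 + 13855.57600 = 127514.19957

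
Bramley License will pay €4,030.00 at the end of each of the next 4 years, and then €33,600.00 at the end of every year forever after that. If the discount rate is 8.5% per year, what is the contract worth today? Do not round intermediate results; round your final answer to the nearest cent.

PV of 4-year annuity: €4,030.00 × [1 − (1+0.085)^−4] / 0.085 = 13200.65452
Perpetuity value at year 4: €33,600.00 / 0.085 = 395294.11765
PV of perpetuity: 395294.11765 / (1+0.085)^4 = 285234.07002
Total PV = 13200.65452 + 285234.07002 = 298434.72454

€298434.72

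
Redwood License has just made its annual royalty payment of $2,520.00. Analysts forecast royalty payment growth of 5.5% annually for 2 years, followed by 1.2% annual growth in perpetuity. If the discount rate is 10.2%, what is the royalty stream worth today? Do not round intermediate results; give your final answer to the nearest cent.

$30692.65

D_1 = 2658.60000
D_2 = 2804.82300
Terminal value at year 2: TV = D_2×(1+g_2)/(r−g_2) = 2838.48088/0.09 = 31538.67640
P_0 = D_1/(1+r)^1 + D_2/(1+r)^2 + TV/(1+r)^2
    = 2412.52269 + 2309.62925 + 25970.49779 = 30692.64973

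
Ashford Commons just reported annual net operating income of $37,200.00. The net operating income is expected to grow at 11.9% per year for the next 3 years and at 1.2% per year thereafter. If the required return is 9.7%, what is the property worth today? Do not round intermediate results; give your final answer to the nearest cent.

$586219.74

D_1 = 41626.80000
D_2 = 46580.38920
D_3 = 52123.45551
Terminal value at year 3: TV = D_3×(1+g_2)/(r−g_2) = 52748.93698/0.085 = 620575.72919
P_0 = D_1/(1+r)^1 + D_2/(1+r)^2 + D_3/(1+r)^3 + TV/(1+r)^3
    = 37946.03464 + 38707.03078 + 39483.28846 + 470083.38730 = 586219.74117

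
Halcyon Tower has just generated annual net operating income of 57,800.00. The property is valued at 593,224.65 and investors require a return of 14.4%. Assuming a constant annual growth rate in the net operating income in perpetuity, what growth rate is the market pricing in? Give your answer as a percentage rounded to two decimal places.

4.24%

P = D₀(1+g)/(r−g) ⇒ P(r−g) = D₀(1+g) ⇒ g(P+D₀) = P·r − D₀
g = (P·r − D₀)/(P + D₀) = (593,224.65×0.144 − 57,800.00) / (593,224.65 + 57,800.00) = 0.042432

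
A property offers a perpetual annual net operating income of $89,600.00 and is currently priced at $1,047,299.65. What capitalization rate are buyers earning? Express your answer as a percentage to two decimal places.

8.56%

P = C/r ⇒ r = C/P = $89,600.00/$1,047,299.65 = 0.085553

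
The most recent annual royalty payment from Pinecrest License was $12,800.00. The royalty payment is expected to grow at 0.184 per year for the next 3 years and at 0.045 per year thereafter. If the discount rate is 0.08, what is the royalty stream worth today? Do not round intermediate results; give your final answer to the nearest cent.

D_1 = 15155.20000
D_2 = 17943.75680
D_3 = 21245.40805
Terminal value at year 3: TV = D_3×(1+g_2)/(r−g_2) = 22201.45141/0.035 = 634327.18324
P_0 = D_1/(1+r)^1 + D_2/(1+r)^2 + D_3/(1+r)^3 + TV/(1+r)^3
    = 14032.59259 + 15383.87929 + 16865.28988 + 503549.36941 = 549831.13118

$549831.13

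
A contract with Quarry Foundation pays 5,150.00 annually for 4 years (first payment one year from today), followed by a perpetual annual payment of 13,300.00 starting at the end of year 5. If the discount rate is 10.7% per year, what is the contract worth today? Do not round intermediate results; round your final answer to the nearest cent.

PV of 4-year annuity: 5,150.00 × [1 − (1+0.107)^−4] / 0.107 = 16080.47700
Perpetuity value at year 4: 13,300.00 / 0.107 = 124299.06542
PV of perpetuity: 124299.06542 / (1+0.107)^4 = 82770.84326
Total PV = 16080.47700 + 82770.84326 = 98851.32026

98851.32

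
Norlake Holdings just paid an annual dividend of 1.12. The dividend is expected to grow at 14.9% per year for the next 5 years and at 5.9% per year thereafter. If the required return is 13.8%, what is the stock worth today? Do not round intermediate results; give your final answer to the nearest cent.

21.52

D_1 = 1.28688
D_2 = 1.47863
D_3 = 1.69894
D_4 = 1.95208
D_5 = 2.24294
Terminal value at year 5: TV = D_5×(1+g_2)/(r−g_2) = 2.37528/0.079 = 30.06679
P_0 = D_1/(1+r)^1 + D_2/(1+r)^2 + D_3/(1+r)^3 + D_4/(1+r)^4 + D_5/(1+r)^5 + TV/(1+r)^5
    = 1.13083 + 1.14176 + 1.15279 + 1.16394 + 1.17519 + 15.75345 = 21.51795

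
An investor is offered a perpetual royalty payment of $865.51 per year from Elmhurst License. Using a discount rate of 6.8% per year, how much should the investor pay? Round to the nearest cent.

$12728.09

Level perpetuity: PV = C / r = $865.51 / 0.068 = $12,728.09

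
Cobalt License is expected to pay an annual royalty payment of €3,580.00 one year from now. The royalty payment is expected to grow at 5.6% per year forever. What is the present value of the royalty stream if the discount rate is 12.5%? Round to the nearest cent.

Growing perpetuity: P = D₁ / (r − g) = €3,580.0000 / (0.125 − 0.056) = €51,884.06

€51884.06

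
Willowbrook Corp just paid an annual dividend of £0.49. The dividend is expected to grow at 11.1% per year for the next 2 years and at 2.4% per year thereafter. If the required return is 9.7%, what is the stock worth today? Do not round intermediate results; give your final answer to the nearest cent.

£8.05

D_1 = 0.54439
D_2 = 0.60482
Terminal value at year 2: TV = D_2×(1+g_2)/(r−g_2) = 0.61933/0.073 = 8.48401
P_0 = D_1/(1+r)^1 + D_2/(1+r)^2 + TV/(1+r)^2
    = 0.49625 + 0.50259 + 7.04998 = 8.04882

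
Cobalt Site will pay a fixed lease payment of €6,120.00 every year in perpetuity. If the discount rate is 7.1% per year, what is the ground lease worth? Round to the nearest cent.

€86197.18

Level perpetuity: PV = C / r = €6,120.00 / 0.071 = €86,197.18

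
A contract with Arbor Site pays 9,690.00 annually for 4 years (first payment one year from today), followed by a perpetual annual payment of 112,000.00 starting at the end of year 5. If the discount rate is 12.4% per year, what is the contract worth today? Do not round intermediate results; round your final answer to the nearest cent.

PV of 4-year annuity: 9,690.00 × [1 − (1+0.124)^−4] / 0.124 = 29185.67560
Perpetuity value at year 4: 112,000.00 / 0.124 = 903225.80645
PV of perpetuity: 903225.80645 / (1+0.124)^4 = 565888.79226
Total PV = 29185.67560 + 565888.79226 = 595074.46786

595074.47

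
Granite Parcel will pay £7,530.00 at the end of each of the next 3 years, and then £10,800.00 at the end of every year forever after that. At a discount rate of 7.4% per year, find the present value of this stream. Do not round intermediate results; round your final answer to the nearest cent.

£137426.76

PV of 3-year annuity: £7,530.00 × [1 − (1+0.074)^−3] / 0.074 = 19617.56741
Perpetuity value at year 3: £10,800.00 / 0.074 = 145945.94595
PV of perpetuity: 145945.94595 / (1+0.074)^3 = 117809.19588
Total PV = 19617.56741 + 117809.19588 = 137426.76329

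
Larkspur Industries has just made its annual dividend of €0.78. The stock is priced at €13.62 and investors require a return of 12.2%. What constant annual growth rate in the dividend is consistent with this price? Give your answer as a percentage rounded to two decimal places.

6.12%

P = D₀(1+g)/(r−g) ⇒ P(r−g) = D₀(1+g) ⇒ g(P+D₀) = P·r − D₀
g = (P·r − D₀)/(P + D₀) = (€13.62×0.122 − €0.78) / (€13.62 + €0.78) = 0.061225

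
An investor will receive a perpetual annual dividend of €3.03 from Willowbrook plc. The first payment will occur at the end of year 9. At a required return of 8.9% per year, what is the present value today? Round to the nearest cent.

€17.21

Value at end of year 8: C / r = €3.03 / 0.089 = €34.0449
Discount to today: PV = €34.0449 / (1 + 0.089)^8 = €34.0449 / 1.977985 = €17.21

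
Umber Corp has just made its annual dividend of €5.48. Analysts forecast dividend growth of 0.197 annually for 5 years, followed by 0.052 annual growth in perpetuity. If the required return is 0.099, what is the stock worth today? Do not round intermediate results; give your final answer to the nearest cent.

D_1 = 6.55956
D_2 = 7.85179
D_3 = 9.39860
D_4 = 11.25012
D_5 = 13.46639
Terminal value at year 5: TV = D_5×(1+g_2)/(r−g_2) = 14.16665/0.047 = 301.41801
P_0 = D_1/(1+r)^1 + D_2/(1+r)^2 + D_3/(1+r)^3 + D_4/(1+r)^4 + D_5/(1+r)^5 + TV/(1+r)^5
    = 5.96866 + 6.50090 + 7.08060 + 7.71199 + 8.39968 + 188.00991 = 223.67174

€223.67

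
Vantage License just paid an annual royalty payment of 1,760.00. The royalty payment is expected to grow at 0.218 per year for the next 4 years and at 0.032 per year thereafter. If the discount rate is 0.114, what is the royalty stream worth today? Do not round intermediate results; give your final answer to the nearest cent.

D_1 = 2143.68000
D_2 = 2611.00224
D_3 = 3180.20073
D_4 = 3873.48449
Terminal value at year 4: TV = D_4×(1+g_2)/(r−g_2) = 3997.43599/0.082 = 48749.21940
P_0 = D_1/(1+r)^1 + D_2/(1+r)^2 + D_3/(1+r)^3 + D_4/(1+r)^4 + TV/(1+r)^4
    = 1924.30880 + 2103.95702 + 2300.37670 + 2515.13359 + 31653.87642 = 40497.65253

40497.65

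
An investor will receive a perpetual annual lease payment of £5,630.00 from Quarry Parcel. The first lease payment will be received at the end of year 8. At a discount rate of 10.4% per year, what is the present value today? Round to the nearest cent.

£27082.67

Value at end of year 7: C / r = £5,630.00 / 0.104 = £54,134.6154
Discount to today: PV = £54,134.6154 / (1 + 0.104)^7 = £54,134.6154 / 1.998865 = £27,082.67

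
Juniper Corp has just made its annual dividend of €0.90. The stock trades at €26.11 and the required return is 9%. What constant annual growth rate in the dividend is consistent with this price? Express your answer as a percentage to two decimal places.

P = D₀(1+g)/(r−g) ⇒ P(r−g) = D₀(1+g) ⇒ g(P+D₀) = P·r − D₀
g = (P·r − D₀)/(P + D₀) = (€26.11×0.09 − €0.90) / (€26.11 + €0.90) = 0.053680

5.37%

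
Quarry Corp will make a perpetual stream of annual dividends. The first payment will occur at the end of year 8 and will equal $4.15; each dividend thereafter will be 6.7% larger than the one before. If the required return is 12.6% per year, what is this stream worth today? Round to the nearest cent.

$30.65

Value at end of year 7: C₁ / (r − g) = $4.15 / (0.126 − 0.067) = $70.3390
Discount to today: PV = $70.3390 / (1 + 0.126)^7 = $70.3390 / 2.294926 = $30.65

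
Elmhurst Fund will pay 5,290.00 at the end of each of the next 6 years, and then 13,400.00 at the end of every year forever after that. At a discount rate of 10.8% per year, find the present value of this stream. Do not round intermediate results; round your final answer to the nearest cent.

89565.83

PV of 6-year annuity: 5,290.00 × [1 − (1+0.108)^−6] / 0.108 = 22509.07918
Perpetuity value at year 6: 13,400.00 / 0.108 = 124074.07407
PV of perpetuity: 124074.07407 / (1+0.108)^6 = 67056.74685
Total PV = 22509.07918 + 67056.74685 = 89565.82603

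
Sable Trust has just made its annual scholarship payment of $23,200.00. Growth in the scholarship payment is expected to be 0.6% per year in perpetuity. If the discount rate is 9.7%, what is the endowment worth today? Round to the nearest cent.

$256474.73

D₁ = D₀ × (1 + g) = $23,200.00 × 1.006 = $23,339.2000
Growing perpetuity: P = D₁ / (r − g) = $23,339.2000 / (0.097 − 0.006) = $256,474.73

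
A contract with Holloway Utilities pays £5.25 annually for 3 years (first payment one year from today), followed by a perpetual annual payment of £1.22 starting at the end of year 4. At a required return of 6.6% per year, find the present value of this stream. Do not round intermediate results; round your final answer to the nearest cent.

PV of 3-year annuity: £5.25 × [1 − (1+0.066)^−3] / 0.066 = 13.87897
Perpetuity value at year 3: £1.22 / 0.066 = 18.48485
PV of perpetuity: 18.48485 / (1+0.066)^3 = 15.25964
Total PV = 13.87897 + 15.25964 = 29.13861

£29.14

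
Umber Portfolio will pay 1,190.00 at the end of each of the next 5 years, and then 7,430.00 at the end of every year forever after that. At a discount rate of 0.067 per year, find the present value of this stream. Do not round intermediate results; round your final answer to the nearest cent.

PV of 5-year annuity: 1,190.00 × [1 − (1+0.067)^−5] / 0.067 = 4918.67962
Perpetuity value at year 5: 7,430.00 / 0.067 = 110895.52239
PV of perpetuity: 110895.52239 / (1+0.067)^5 = 80184.77482
Total PV = 4918.67962 + 80184.77482 = 85103.45445

85103.45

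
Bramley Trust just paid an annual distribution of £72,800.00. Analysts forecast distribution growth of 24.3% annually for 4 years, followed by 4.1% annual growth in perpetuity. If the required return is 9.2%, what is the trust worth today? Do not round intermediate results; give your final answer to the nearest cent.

D_1 = 90490.40000
D_2 = 112479.56720
D_3 = 139812.10203
D_4 = 173786.44282
Terminal value at year 4: TV = D_4×(1+g_2)/(r−g_2) = 180911.68698/0.051 = 3547287.97997
P_0 = D_1/(1+r)^1 + D_2/(1+r)^2 + D_3/(1+r)^3 + D_4/(1+r)^4 + TV/(1+r)^4
    = 82866.66667 + 94325.33578 + 107368.49118 + 122215.23309 + 2494628.58136 = 2901404.30807

£2901404.31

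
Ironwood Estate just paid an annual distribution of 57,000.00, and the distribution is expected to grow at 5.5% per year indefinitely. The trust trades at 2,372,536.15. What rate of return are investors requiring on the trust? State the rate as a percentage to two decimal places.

8.03%

D₁ = 57,000.00 × 1.055 = 60,135.0000
P = D₁/(r − g) ⇒ r = D₁/P + g = 60,135.0000/2,372,536.15 + 0.055 = 0.025346 + 0.055 = 0.080346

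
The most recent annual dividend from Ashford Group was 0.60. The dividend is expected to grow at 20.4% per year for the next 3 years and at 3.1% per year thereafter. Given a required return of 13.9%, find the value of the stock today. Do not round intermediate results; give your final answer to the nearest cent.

8.78

D_1 = 0.72240
D_2 = 0.86977
D_3 = 1.04720
Terminal value at year 3: TV = D_3×(1+g_2)/(r−g_2) = 1.07967/0.108 = 9.99691
P_0 = D_1/(1+r)^1 + D_2/(1+r)^2 + D_3/(1+r)^3 + TV/(1+r)^3
    = 0.63424 + 0.67044 + 0.70870 + 6.76542 = 8.77879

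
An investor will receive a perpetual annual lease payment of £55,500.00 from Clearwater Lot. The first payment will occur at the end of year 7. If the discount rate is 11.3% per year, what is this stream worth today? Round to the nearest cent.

£258370.87

Value at end of year 6: C / r = £55,500.00 / 0.113 = £491,150.4425
Discount to today: PV = £491,150.4425 / (1 + 0.113)^6 = £491,150.4425 / 1.900951 = £258,370.87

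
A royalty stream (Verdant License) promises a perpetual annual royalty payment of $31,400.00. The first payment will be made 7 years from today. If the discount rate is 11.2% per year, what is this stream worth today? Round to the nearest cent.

Value at end of year 6: C / r = $31,400.00 / 0.112 = $280,357.1429
Discount to today: PV = $280,357.1429 / (1 + 0.112)^6 = $280,357.1429 / 1.890727 = $148,280.11

$148280.11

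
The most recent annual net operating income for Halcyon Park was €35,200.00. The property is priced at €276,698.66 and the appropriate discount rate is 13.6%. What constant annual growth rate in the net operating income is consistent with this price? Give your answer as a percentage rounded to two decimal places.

P = D₀(1+g)/(r−g) ⇒ P(r−g) = D₀(1+g) ⇒ g(P+D₀) = P·r − D₀
g = (P·r − D₀)/(P + D₀) = (€276,698.66×0.136 − €35,200.00) / (€276,698.66 + €35,200.00) = 0.007794

0.78%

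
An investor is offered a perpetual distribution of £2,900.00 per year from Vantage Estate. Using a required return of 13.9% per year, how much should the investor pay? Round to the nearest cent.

Level perpetuity: PV = C / r = £2,900.00 / 0.139 = £20,863.31

£20863.31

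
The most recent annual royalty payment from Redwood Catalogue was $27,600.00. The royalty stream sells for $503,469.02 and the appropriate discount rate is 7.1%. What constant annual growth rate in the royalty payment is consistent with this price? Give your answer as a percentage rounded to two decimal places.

P = D₀(1+g)/(r−g) ⇒ P(r−g) = D₀(1+g) ⇒ g(P+D₀) = P·r − D₀
g = (P·r − D₀)/(P + D₀) = ($503,469.02×0.071 − $27,600.00) / ($503,469.02 + $27,600.00) = 0.015339

1.53%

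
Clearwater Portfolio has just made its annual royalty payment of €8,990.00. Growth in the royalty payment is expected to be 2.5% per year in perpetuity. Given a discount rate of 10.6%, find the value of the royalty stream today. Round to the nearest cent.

€113762.35

D₁ = D₀ × (1 + g) = €8,990.00 × 1.025 = €9,214.7500
Growing perpetuity: P = D₁ / (r − g) = €9,214.7500 / (0.106 − 0.025) = €113,762.35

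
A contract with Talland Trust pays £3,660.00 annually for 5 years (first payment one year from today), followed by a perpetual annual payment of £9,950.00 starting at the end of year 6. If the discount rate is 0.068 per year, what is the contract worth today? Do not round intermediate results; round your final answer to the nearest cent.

PV of 5-year annuity: £3,660.00 × [1 − (1+0.068)^−5] / 0.068 = 15087.42799
Perpetuity value at year 5: £9,950.00 / 0.068 = 146323.52941
PV of perpetuity: 146323.52941 / (1+0.068)^5 = 105307.16097
Total PV = 15087.42799 + 105307.16097 = 120394.58896

£120394.59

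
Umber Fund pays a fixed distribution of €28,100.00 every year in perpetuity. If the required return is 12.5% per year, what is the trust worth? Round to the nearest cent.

€224800.00

Level perpetuity: PV = C / r = €28,100.00 / 0.125 = €224,800.00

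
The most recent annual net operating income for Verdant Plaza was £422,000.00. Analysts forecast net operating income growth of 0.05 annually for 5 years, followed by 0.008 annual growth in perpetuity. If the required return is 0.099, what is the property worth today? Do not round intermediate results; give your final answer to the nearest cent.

£5565254.20

D_1 = 443100.00000
D_2 = 465255.00000
D_3 = 488517.75000
D_4 = 512943.63750
D_5 = 538590.81937
Terminal value at year 5: TV = D_5×(1+g_2)/(r−g_2) = 542899.54593/0.091 = 5965929.07615
P_0 = D_1/(1+r)^1 + D_2/(1+r)^2 + D_3/(1+r)^3 + D_4/(1+r)^4 + D_5/(1+r)^5 + TV/(1+r)^5
    = 403184.71338 + 385208.32488 + 368033.43142 + 351624.29753 + 335946.78108 + 3721256.65196 = 5565254.20025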